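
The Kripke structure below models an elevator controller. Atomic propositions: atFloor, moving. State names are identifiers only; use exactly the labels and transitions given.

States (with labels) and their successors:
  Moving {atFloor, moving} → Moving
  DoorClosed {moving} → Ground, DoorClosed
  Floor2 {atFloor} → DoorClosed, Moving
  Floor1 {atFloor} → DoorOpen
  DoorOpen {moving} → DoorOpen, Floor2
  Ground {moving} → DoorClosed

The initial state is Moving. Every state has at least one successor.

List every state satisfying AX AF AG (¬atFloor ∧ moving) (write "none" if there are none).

States satisfying AF AG (¬atFloor ∧ moving): {DoorClosed, Ground}.
States satisfying AX AF AG (¬atFloor ∧ moving): {DoorClosed, Ground}.

{DoorClosed, Ground}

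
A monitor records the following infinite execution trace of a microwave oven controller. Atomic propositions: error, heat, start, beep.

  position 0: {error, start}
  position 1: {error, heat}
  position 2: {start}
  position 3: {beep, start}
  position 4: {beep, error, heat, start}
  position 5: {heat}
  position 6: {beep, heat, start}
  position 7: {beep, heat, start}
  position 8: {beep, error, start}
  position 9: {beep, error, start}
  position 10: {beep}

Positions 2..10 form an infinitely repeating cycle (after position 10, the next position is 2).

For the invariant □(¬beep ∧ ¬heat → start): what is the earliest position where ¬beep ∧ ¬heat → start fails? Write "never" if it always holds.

never

¬beep ∧ ¬heat → start holds at every position 0..10, and those are all the positions the trace ever visits, so the invariant □(¬beep ∧ ¬heat → start) is never violated.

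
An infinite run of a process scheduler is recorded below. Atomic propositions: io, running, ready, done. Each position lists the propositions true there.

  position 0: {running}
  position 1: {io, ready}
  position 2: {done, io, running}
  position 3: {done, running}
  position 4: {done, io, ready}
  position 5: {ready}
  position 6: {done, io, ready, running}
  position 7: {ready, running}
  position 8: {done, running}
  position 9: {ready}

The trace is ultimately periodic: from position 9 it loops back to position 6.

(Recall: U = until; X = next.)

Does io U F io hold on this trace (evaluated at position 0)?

Walking from position 0: F io first holds at position 0, and io holds at every earlier position along the way, so io U F io holds.

Holds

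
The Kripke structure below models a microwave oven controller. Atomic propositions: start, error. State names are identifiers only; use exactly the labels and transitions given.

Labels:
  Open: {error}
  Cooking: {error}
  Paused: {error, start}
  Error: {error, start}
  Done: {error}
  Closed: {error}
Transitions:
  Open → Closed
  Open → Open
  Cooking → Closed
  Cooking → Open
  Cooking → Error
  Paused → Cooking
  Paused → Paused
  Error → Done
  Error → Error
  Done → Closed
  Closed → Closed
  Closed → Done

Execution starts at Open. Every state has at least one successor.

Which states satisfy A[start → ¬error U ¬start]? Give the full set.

{Open, Cooking, Done, Closed}

States satisfying start → ¬error: {Open, Cooking, Done, Closed}.
States satisfying ¬start: {Open, Cooking, Done, Closed}.
States satisfying A[start → ¬error U ¬start]: {Open, Cooking, Done, Closed}.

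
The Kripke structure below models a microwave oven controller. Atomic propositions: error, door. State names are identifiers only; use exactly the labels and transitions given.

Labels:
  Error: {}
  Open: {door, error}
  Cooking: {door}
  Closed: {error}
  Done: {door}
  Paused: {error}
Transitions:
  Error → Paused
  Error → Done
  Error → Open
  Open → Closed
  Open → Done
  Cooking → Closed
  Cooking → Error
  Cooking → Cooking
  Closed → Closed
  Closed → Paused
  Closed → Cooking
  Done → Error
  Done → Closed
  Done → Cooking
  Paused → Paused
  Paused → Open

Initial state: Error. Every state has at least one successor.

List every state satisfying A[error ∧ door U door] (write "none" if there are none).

{Open, Cooking, Done}

States satisfying error ∧ door: {Open}.
States satisfying door: {Open, Cooking, Done}.
States satisfying A[error ∧ door U door]: {Open, Cooking, Done}.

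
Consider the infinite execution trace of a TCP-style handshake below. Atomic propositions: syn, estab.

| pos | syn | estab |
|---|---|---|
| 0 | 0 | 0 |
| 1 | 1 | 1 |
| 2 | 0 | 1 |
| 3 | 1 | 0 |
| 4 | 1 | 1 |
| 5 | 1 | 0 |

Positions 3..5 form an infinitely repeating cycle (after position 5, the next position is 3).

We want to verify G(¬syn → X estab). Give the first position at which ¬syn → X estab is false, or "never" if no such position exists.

2

Check ¬syn → X estab at each position in order: 0 ✓, 1 ✓.
At position 2 the labels are {estab} and the next position 3 has {syn}, so ¬syn → X estab is false there. This is the first violation.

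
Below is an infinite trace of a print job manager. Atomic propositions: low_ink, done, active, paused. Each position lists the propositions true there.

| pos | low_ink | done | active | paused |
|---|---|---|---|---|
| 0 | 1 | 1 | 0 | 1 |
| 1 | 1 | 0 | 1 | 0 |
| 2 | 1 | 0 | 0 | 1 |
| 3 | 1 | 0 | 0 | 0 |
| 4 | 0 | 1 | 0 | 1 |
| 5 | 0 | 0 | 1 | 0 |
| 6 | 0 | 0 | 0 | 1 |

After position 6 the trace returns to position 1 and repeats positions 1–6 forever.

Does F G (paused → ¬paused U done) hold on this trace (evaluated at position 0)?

Does not hold

G (paused → ¬paused U done) is false at every position 0..6, so it never becomes true and F G (paused → ¬paused U done) fails.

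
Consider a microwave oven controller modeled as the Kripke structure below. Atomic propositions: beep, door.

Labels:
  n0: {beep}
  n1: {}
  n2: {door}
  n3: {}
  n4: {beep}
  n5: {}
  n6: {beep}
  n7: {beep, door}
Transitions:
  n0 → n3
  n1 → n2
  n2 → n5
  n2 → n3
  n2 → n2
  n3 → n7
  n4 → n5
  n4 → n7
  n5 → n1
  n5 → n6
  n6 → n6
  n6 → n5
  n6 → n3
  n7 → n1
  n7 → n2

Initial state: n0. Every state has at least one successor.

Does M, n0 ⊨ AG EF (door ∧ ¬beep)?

States satisfying EF (door ∧ ¬beep): {n0, n1, n2, n3, n4, n5, n6, n7}.
States satisfying AG EF (door ∧ ¬beep): {n0, n1, n2, n3, n4, n5, n6, n7}.
Every state reachable from n0 satisfies EF (door ∧ ¬beep).
n0 ∈ Sat(AG EF (door ∧ ¬beep)).

Satisfied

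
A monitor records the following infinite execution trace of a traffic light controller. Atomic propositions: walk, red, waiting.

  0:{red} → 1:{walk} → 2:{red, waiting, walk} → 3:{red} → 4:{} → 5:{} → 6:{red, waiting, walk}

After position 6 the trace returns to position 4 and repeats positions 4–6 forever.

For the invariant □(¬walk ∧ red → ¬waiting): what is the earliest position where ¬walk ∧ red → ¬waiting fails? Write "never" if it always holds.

¬walk ∧ red → ¬waiting holds at every position 0..6, and those are all the positions the trace ever visits, so the invariant □(¬walk ∧ red → ¬waiting) is never violated.

never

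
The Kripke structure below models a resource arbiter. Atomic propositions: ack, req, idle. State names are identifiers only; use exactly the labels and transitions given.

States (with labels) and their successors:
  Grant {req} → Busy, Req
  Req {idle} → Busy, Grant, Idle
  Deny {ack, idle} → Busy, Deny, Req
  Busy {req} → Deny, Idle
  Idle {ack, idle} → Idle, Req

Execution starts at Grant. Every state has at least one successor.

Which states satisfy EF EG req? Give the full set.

States satisfying EG req: ∅.
States satisfying EF EG req: ∅.

none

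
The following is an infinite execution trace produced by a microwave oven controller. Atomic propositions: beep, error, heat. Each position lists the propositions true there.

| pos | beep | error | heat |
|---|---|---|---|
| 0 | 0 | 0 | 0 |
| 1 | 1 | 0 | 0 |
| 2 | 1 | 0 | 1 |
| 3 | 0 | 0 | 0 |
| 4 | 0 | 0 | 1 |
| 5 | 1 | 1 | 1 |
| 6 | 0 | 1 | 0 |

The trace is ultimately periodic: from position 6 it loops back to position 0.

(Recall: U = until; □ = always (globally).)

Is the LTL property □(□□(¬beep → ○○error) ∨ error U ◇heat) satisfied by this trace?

□□(¬beep → ○○error) ∨ error U ◇heat holds at every position 0..6, and those are all positions ever visited, so □(□□(¬beep → ○○error) ∨ error U ◇heat) holds.

Satisfied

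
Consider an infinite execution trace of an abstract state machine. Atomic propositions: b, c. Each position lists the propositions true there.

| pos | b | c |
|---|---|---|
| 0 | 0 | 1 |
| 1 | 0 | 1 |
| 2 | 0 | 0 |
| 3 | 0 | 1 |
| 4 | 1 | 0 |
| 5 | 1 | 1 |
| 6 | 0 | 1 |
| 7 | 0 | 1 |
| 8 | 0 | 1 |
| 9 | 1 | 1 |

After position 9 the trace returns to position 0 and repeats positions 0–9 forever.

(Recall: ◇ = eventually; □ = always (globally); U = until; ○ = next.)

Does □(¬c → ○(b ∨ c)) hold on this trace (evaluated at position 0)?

Holds

¬c → ○(b ∨ c) holds at every position 0..9, and those are all positions ever visited, so □(¬c → ○(b ∨ c)) holds.
Positions where ¬c holds: 2, 4.
Check ○(b ∨ c) at each: 2→ok, 4→ok.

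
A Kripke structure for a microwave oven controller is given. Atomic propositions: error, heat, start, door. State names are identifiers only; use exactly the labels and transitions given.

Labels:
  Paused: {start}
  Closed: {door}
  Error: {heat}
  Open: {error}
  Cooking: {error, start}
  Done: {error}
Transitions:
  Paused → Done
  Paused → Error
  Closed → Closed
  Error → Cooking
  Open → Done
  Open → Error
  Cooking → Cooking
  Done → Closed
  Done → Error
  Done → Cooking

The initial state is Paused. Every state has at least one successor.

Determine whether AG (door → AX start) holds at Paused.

Violated

States satisfying door → AX start: {Paused, Error, Open, Cooking, Done}.
States satisfying AG (door → AX start): {Error, Cooking}.
Closed is reachable from Paused and violates door → AX start, so AG fails at Paused.
Paused ∉ Sat(AG (door → AX start)).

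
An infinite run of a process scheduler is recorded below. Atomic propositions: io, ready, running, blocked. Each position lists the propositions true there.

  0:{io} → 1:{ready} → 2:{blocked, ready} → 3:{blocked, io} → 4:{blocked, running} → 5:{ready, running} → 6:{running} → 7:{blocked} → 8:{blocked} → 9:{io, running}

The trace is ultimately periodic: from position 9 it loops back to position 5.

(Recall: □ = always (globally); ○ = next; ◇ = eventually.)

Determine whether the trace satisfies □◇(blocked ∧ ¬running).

Holds

◇(blocked ∧ ¬running) holds at every position 0..9, and those are all positions ever visited, so □◇(blocked ∧ ¬running) holds.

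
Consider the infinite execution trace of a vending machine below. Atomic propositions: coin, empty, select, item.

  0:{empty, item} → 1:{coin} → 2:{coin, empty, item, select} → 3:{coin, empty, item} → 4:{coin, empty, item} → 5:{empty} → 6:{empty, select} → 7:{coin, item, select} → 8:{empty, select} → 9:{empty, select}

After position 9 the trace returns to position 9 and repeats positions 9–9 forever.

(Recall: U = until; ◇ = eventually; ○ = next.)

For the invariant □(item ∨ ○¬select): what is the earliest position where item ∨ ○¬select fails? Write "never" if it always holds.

Check item ∨ ○¬select at each position in order: 0 ✓.
At position 1 the labels are {coin} and the next position 2 has {coin, empty, item, select}, so item ∨ ○¬select is false there. This is the first violation.

1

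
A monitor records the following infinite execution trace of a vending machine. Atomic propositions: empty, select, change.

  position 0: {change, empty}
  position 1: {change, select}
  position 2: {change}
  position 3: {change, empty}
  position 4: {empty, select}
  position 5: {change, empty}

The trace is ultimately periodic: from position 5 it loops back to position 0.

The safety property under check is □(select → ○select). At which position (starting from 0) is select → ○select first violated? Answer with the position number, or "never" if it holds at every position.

1

Check select → ○select at each position in order: 0 ✓.
At position 1 the labels are {change, select} and the next position 2 has {change}, so select → ○select is false there. This is the first violation.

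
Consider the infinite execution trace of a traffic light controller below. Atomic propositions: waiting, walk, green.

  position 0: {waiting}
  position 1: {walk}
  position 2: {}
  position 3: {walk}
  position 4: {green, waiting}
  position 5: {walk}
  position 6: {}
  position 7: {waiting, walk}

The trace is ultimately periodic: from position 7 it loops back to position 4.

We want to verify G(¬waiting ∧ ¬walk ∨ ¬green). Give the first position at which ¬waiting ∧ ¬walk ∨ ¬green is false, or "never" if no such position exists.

Check ¬waiting ∧ ¬walk ∨ ¬green at each position in order: 0 ✓, 1 ✓, 2 ✓, 3 ✓.
At position 4 the labels are {green, waiting}, so ¬waiting ∧ ¬walk ∨ ¬green is false there. This is the first violation.

4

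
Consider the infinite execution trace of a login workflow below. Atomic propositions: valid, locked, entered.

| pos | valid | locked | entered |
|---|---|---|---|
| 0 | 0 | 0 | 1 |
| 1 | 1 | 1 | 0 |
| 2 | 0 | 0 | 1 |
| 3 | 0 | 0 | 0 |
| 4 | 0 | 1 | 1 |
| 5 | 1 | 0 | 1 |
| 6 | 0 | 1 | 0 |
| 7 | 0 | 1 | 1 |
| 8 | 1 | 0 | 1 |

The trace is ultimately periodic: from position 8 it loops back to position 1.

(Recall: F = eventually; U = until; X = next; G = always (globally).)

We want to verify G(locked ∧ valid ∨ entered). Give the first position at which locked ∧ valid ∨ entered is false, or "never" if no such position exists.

3

Check locked ∧ valid ∨ entered at each position in order: 0 ✓, 1 ✓, 2 ✓.
At position 3 the labels are {}, so locked ∧ valid ∨ entered is false there. This is the first violation.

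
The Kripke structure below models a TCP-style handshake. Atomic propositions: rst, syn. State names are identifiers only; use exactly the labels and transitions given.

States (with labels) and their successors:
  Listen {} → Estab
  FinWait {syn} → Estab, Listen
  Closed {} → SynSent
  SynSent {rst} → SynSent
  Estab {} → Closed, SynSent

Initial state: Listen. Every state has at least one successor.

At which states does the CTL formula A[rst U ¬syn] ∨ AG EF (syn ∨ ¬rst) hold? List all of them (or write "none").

States satisfying rst: {SynSent}.
States satisfying ¬syn: {Listen, Closed, SynSent, Estab}.
States satisfying A[rst U ¬syn]: {Listen, Closed, SynSent, Estab}.
States satisfying EF (syn ∨ ¬rst): {Listen, FinWait, Closed, Estab}.
States satisfying AG EF (syn ∨ ¬rst): ∅.
States satisfying A[rst U ¬syn] ∨ AG EF (syn ∨ ¬rst): {Listen, Closed, SynSent, Estab}.

{Listen, Closed, SynSent, Estab}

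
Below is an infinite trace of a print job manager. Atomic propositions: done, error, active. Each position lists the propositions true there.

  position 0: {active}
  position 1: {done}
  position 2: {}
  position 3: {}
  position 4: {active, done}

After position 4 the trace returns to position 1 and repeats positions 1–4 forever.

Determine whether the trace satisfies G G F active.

Satisfied

G F active holds at every position 0..4, and those are all positions ever visited, so G G F active holds.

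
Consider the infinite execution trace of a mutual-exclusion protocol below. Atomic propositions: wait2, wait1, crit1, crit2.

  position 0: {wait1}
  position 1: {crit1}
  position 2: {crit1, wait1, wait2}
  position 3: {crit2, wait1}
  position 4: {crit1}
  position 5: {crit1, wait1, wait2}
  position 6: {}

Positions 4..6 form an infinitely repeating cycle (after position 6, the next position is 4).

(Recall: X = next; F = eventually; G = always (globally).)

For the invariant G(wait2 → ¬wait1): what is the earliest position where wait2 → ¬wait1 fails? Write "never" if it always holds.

2

Check wait2 → ¬wait1 at each position in order: 0 ✓, 1 ✓.
At position 2 the labels are {crit1, wait1, wait2}, so wait2 → ¬wait1 is false there. This is the first violation.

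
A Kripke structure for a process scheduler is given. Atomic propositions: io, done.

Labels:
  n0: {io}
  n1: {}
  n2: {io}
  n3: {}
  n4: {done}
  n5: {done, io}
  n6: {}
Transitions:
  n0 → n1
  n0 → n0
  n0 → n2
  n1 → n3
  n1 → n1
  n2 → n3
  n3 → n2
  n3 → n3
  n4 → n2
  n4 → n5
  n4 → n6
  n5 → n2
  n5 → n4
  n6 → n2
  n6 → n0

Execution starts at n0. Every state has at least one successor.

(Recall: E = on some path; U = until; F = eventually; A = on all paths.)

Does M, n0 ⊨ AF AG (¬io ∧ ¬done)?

States satisfying AG (¬io ∧ ¬done): ∅.
States satisfying AF AG (¬io ∧ ¬done): ∅.
There is a path from n0 along which AG (¬io ∧ ¬done) never holds.
n0 ∉ Sat(AF AG (¬io ∧ ¬done)).

No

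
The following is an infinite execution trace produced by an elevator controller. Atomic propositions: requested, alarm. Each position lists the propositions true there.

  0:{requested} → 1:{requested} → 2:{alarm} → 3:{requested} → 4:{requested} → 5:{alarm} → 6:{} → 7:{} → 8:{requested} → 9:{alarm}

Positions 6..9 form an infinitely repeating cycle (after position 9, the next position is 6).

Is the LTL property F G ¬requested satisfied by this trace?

G ¬requested is false at every position 0..9, so it never becomes true and F G ¬requested fails.

Violated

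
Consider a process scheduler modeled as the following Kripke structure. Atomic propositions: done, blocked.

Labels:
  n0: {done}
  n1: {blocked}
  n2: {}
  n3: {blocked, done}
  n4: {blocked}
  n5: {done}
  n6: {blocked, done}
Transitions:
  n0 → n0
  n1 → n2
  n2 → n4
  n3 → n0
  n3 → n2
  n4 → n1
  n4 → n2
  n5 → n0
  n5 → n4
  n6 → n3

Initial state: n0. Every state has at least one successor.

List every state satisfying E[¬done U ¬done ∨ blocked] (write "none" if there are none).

{n1, n2, n3, n4, n6}

States satisfying ¬done: {n1, n2, n4}.
States satisfying ¬done ∨ blocked: {n1, n2, n3, n4, n6}.
States satisfying E[¬done U ¬done ∨ blocked]: {n1, n2, n3, n4, n6}.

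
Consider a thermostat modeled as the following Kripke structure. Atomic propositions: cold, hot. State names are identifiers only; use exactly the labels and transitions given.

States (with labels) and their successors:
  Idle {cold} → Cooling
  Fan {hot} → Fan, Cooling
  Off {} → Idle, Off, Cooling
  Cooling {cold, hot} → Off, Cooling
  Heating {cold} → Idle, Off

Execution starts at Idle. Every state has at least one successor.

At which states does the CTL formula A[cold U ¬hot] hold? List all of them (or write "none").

States satisfying cold: {Idle, Cooling, Heating}.
States satisfying ¬hot: {Idle, Off, Heating}.
States satisfying A[cold U ¬hot]: {Idle, Off, Heating}.

{Idle, Off, Heating}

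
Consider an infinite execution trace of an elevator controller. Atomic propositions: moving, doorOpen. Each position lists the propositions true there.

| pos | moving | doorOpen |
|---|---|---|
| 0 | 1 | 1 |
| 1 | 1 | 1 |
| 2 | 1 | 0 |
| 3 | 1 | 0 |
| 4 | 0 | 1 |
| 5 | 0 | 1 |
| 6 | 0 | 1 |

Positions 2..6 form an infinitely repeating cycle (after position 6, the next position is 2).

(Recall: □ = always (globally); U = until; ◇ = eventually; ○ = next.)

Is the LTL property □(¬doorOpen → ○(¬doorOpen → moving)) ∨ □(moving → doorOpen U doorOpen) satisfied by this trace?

Satisfied

¬doorOpen → ○(¬doorOpen → moving) holds at every position 0..6, and those are all positions ever visited, so □(¬doorOpen → ○(¬doorOpen → moving)) holds.
Positions where ¬doorOpen holds: 2, 3.
Check ○(¬doorOpen → moving) at each: 2→ok, 3→ok.
moving → doorOpen U doorOpen must hold at every position from 0 onward. It fails at position 2, so □(moving → doorOpen U doorOpen) is false.
Positions where moving holds: 0, 1, 2, 3.
Check doorOpen U doorOpen at each: 0→ok, 1→ok, 2→fails, 3→fails.
At position 0: □(¬doorOpen → ○(¬doorOpen → moving)) is true; □(moving → doorOpen U doorOpen) is false; so □(¬doorOpen → ○(¬doorOpen → moving)) ∨ □(moving → doorOpen U doorOpen) is true.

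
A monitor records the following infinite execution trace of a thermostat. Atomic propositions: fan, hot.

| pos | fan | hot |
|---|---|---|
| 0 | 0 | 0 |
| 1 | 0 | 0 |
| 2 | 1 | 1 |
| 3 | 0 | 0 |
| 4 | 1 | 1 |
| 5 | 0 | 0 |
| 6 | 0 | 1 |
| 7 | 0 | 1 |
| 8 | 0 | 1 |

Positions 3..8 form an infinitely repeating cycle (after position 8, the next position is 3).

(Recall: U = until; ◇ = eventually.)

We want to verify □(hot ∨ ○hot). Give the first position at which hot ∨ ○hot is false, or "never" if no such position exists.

0

At position 0 the labels are {} and the next position 1 has {}, so hot ∨ ○hot is false there. This is the first violation.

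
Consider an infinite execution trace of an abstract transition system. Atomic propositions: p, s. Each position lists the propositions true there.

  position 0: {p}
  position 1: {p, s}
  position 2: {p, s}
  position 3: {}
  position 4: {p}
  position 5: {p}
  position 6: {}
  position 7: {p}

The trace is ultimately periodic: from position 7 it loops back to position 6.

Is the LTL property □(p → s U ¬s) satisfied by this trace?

Yes

p → s U ¬s holds at every position 0..7, and those are all positions ever visited, so □(p → s U ¬s) holds.
Positions where p holds: 0, 1, 2, 4, 5, 7.
Check s U ¬s at each: 0→ok, 1→ok, 2→ok, 4→ok, 5→ok, 7→ok.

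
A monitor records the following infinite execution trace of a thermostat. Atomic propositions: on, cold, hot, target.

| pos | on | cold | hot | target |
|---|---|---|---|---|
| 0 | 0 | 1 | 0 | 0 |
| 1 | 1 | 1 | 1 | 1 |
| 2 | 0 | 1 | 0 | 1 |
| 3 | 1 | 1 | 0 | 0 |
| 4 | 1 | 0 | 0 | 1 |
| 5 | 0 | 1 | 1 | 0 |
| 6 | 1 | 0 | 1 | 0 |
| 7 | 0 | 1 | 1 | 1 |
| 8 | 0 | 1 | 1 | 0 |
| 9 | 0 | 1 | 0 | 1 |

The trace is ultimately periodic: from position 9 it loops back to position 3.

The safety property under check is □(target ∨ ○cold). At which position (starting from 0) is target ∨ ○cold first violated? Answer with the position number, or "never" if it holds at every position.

Check target ∨ ○cold at each position in order: 0 ✓, 1 ✓, 2 ✓.
At position 3 the labels are {cold, on} and the next position 4 has {on, target}, so target ∨ ○cold is false there. This is the first violation.

3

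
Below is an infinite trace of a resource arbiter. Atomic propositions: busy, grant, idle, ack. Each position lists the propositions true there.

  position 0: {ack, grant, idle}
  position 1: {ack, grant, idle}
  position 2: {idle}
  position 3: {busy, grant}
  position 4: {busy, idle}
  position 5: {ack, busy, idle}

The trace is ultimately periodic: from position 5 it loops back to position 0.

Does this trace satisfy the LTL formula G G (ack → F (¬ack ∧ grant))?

G (ack → F (¬ack ∧ grant)) holds at every position 0..5, and those are all positions ever visited, so G G (ack → F (¬ack ∧ grant)) holds.

Holds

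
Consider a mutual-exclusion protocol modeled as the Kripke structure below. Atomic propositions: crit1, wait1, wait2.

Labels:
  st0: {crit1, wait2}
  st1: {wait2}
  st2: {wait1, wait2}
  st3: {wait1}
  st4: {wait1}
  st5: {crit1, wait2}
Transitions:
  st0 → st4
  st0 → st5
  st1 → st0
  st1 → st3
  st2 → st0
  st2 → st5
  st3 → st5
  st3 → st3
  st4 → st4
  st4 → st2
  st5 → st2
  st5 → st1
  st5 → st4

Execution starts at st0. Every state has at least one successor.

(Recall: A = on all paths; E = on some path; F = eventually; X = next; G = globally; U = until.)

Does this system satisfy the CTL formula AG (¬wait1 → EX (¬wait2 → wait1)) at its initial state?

Holds

States satisfying ¬wait1 → EX (¬wait2 → wait1): {st0, st1, st2, st3, st4, st5}.
States satisfying AG (¬wait1 → EX (¬wait2 → wait1)): {st0, st1, st2, st3, st4, st5}.
Every state reachable from st0 satisfies ¬wait1 → EX (¬wait2 → wait1).
st0 ∈ Sat(AG (¬wait1 → EX (¬wait2 → wait1))).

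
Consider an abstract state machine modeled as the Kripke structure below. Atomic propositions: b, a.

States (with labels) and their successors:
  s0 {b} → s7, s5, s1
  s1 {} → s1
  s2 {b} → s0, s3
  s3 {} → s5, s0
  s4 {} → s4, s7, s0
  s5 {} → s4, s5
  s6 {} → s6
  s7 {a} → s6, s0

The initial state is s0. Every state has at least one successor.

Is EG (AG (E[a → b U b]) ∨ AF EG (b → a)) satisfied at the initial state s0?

States satisfying AG (E[a → b U b]) ∨ AF EG (b → a): {s0, s1, s2, s3, s4, s5, s6, s7}.
States satisfying EG (AG (E[a → b U b]) ∨ AF EG (b → a)): {s0, s1, s2, s3, s4, s5, s6, s7}.
s0 ∈ Sat(EG (AG (E[a → b U b]) ∨ AF EG (b → a))).

Yes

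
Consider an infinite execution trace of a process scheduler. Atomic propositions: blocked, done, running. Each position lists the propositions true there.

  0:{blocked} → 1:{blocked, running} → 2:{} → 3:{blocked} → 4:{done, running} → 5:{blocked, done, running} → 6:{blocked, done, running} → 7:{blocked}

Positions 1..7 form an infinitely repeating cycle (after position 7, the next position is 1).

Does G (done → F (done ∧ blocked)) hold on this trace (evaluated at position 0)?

done → F (done ∧ blocked) holds at every position 0..7, and those are all positions ever visited, so G (done → F (done ∧ blocked)) holds.
Positions where done holds: 4, 5, 6.
Check F (done ∧ blocked) at each: 4→ok, 5→ok, 6→ok.

Satisfied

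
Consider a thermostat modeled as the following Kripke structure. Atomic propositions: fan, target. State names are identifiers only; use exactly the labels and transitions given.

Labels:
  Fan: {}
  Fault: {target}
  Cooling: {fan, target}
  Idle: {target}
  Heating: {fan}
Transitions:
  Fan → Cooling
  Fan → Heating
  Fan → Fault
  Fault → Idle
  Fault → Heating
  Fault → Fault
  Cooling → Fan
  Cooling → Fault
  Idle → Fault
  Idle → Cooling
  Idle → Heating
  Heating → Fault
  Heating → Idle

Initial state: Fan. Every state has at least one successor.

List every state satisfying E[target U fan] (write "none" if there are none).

States satisfying target: {Fault, Cooling, Idle}.
States satisfying fan: {Cooling, Heating}.
States satisfying E[target U fan]: {Fault, Cooling, Idle, Heating}.

{Fault, Cooling, Idle, Heating}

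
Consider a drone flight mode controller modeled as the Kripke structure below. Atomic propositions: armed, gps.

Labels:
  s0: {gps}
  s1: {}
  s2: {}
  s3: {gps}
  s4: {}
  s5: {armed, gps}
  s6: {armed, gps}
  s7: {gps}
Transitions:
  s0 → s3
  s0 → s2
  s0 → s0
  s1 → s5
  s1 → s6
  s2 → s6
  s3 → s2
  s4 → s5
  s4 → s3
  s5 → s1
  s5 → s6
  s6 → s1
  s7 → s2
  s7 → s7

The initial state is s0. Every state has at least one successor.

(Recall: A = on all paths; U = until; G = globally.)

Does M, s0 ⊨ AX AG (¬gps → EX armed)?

Holds

States satisfying AG (¬gps → EX armed): {s0, s1, s2, s3, s4, s5, s6, s7}.
States satisfying AX AG (¬gps → EX armed): {s0, s1, s2, s3, s4, s5, s6, s7}.
s0 ∈ Sat(AX AG (¬gps → EX armed)).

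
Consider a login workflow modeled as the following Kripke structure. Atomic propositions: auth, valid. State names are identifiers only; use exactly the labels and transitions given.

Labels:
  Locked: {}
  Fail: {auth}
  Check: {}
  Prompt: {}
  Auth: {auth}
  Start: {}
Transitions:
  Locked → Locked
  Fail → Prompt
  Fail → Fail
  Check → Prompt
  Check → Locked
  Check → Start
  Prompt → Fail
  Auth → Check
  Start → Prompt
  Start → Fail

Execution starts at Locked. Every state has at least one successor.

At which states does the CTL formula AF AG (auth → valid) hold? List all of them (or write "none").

States satisfying AG (auth → valid): {Locked}.
States satisfying AF AG (auth → valid): {Locked}.

{Locked}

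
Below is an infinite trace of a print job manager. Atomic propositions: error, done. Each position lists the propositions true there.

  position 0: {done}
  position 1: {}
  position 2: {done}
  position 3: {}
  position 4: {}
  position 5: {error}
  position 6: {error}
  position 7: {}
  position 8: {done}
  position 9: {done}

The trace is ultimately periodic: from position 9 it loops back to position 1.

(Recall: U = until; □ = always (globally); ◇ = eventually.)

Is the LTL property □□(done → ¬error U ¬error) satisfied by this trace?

□(done → ¬error U ¬error) holds at every position 0..9, and those are all positions ever visited, so □□(done → ¬error U ¬error) holds.

Satisfied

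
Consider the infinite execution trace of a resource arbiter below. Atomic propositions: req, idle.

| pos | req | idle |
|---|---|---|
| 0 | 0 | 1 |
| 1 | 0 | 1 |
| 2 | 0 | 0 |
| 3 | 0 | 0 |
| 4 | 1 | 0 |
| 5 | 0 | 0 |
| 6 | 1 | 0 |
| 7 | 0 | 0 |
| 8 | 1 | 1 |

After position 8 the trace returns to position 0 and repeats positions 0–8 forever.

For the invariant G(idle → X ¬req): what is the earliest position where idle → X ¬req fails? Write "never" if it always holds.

never

idle → X ¬req holds at every position 0..8, and those are all the positions the trace ever visits, so the invariant G(idle → X ¬req) is never violated.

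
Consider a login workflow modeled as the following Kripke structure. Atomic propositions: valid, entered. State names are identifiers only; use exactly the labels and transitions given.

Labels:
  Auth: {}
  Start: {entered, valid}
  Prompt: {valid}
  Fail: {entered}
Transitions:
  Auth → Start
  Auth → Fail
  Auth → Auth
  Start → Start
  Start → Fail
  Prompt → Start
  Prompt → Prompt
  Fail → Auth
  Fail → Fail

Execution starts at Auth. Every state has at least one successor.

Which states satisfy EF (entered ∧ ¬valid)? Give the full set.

States satisfying entered ∧ ¬valid: {Fail}.
States satisfying EF (entered ∧ ¬valid): {Auth, Start, Prompt, Fail}.

{Auth, Start, Prompt, Fail}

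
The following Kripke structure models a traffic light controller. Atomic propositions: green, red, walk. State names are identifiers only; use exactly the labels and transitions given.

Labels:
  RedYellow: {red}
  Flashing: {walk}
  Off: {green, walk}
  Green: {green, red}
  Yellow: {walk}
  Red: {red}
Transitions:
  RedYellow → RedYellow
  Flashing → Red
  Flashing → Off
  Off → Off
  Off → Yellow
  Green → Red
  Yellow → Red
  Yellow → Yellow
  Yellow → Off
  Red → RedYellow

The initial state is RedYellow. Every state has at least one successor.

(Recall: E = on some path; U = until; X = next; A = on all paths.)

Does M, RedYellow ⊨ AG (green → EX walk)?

Satisfied

States satisfying green → EX walk: {RedYellow, Flashing, Off, Yellow, Red}.
States satisfying AG (green → EX walk): {RedYellow, Flashing, Off, Yellow, Red}.
Every state reachable from RedYellow satisfies green → EX walk.
RedYellow ∈ Sat(AG (green → EX walk)).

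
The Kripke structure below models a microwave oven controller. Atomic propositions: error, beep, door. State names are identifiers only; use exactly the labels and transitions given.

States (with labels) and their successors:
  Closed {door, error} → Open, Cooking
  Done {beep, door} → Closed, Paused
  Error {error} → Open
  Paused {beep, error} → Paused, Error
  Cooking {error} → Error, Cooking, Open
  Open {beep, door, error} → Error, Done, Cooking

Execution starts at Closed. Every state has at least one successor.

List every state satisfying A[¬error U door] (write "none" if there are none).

States satisfying ¬error: {Done}.
States satisfying door: {Closed, Done, Open}.
States satisfying A[¬error U door]: {Closed, Done, Open}.

{Closed, Done, Open}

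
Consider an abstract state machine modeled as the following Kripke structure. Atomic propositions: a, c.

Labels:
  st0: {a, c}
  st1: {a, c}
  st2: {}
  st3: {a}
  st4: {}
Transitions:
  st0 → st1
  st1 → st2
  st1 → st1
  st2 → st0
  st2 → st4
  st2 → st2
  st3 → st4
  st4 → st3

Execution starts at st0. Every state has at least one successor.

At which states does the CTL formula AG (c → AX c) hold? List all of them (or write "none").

States satisfying c → AX c: {st0, st2, st3, st4}.
States satisfying AG (c → AX c): {st3, st4}.

{st3, st4}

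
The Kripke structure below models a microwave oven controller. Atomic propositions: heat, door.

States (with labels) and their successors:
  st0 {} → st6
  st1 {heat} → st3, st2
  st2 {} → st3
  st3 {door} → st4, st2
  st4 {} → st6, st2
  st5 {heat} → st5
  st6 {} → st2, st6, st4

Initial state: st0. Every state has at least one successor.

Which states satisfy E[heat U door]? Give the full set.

{st1, st3}

States satisfying heat: {st1, st5}.
States satisfying door: {st3}.
States satisfying E[heat U door]: {st1, st3}.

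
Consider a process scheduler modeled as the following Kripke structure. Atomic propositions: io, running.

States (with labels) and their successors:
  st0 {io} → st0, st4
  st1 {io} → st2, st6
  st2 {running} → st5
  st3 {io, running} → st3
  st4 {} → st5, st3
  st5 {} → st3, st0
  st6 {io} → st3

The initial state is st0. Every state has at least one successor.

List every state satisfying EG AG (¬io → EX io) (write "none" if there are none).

States satisfying AG (¬io → EX io): {st0, st3, st4, st5, st6}.
States satisfying EG AG (¬io → EX io): {st0, st3, st4, st5, st6}.

{st0, st3, st4, st5, st6}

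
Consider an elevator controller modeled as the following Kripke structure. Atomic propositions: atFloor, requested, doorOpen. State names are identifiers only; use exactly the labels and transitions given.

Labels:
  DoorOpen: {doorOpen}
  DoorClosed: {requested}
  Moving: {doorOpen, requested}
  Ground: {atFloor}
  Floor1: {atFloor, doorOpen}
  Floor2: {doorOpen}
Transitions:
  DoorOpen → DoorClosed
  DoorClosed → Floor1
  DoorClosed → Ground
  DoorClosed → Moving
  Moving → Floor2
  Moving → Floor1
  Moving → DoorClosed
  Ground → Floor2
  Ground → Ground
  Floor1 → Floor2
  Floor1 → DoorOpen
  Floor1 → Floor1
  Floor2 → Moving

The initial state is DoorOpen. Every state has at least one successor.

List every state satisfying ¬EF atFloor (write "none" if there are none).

States satisfying atFloor: {Ground, Floor1}.
States satisfying EF atFloor: {DoorOpen, DoorClosed, Moving, Ground, Floor1, Floor2}.
States satisfying ¬EF atFloor: ∅.

none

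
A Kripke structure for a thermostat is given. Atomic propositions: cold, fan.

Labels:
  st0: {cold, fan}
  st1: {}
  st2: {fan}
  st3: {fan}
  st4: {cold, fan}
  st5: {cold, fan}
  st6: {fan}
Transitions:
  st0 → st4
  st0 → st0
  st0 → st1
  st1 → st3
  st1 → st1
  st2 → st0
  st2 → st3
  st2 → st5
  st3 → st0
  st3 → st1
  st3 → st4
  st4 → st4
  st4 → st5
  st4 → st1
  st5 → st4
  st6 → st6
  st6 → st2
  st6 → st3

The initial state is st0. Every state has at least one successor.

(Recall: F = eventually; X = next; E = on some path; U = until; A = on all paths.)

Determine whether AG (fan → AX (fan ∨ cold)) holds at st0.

No

States satisfying fan → AX (fan ∨ cold): {st1, st2, st5, st6}.
States satisfying AG (fan → AX (fan ∨ cold)): ∅.
st0 is reachable from st0 and violates fan → AX (fan ∨ cold), so AG fails at st0.
st0 ∉ Sat(AG (fan → AX (fan ∨ cold))).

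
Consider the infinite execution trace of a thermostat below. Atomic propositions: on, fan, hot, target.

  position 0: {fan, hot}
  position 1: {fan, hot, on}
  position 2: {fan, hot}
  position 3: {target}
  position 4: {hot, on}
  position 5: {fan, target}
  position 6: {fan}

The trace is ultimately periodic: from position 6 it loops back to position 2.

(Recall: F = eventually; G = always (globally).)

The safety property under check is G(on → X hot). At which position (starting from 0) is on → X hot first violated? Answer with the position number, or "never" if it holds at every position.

Check on → X hot at each position in order: 0 ✓, 1 ✓, 2 ✓, 3 ✓.
At position 4 the labels are {hot, on} and the next position 5 has {fan, target}, so on → X hot is false there. This is the first violation.

4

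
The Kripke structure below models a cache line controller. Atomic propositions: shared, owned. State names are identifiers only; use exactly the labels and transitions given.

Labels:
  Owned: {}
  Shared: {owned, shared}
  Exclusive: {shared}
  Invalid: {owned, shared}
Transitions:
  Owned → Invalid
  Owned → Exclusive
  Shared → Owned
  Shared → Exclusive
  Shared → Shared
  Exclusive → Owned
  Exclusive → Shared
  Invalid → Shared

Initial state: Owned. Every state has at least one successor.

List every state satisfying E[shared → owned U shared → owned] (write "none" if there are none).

{Owned, Shared, Invalid}

States satisfying shared → owned: {Owned, Shared, Invalid}.
States satisfying E[shared → owned U shared → owned]: {Owned, Shared, Invalid}.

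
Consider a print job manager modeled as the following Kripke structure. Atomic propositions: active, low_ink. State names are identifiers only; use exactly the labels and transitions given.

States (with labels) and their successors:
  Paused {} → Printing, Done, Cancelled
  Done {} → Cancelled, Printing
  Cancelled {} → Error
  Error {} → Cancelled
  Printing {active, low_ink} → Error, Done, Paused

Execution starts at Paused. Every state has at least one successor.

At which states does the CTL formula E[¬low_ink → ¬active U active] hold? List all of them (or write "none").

{Paused, Done, Printing}

States satisfying ¬low_ink → ¬active: {Paused, Done, Cancelled, Error, Printing}.
States satisfying active: {Printing}.
States satisfying E[¬low_ink → ¬active U active]: {Paused, Done, Printing}.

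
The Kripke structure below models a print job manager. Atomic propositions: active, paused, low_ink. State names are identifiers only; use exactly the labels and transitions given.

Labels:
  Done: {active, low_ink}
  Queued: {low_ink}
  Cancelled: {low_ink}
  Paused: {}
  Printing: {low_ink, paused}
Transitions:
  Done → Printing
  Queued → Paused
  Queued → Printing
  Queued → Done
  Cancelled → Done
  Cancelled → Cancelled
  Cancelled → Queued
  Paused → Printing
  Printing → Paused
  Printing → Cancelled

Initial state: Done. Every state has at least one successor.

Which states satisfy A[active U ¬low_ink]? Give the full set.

States satisfying active: {Done}.
States satisfying ¬low_ink: {Paused}.
States satisfying A[active U ¬low_ink]: {Paused}.

{Paused}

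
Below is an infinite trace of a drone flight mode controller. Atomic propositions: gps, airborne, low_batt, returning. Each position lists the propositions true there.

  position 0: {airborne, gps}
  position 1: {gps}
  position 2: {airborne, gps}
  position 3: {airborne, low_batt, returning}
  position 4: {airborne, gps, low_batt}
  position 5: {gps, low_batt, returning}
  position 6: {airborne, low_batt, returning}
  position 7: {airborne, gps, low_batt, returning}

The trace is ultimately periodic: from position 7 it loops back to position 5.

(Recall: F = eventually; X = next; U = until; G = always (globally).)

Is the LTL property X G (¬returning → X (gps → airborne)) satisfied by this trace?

Does not hold

The position after 0 is 1; G (¬returning → X (gps → airborne)) is false there.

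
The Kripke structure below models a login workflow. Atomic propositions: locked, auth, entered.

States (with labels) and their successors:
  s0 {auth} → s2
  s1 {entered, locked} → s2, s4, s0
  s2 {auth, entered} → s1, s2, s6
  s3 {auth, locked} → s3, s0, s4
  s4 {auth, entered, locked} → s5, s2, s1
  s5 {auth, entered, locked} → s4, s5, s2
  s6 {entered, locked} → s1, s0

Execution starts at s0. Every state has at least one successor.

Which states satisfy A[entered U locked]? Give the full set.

States satisfying entered: {s1, s2, s4, s5, s6}.
States satisfying locked: {s1, s3, s4, s5, s6}.
States satisfying A[entered U locked]: {s1, s3, s4, s5, s6}.

{s1, s3, s4, s5, s6}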